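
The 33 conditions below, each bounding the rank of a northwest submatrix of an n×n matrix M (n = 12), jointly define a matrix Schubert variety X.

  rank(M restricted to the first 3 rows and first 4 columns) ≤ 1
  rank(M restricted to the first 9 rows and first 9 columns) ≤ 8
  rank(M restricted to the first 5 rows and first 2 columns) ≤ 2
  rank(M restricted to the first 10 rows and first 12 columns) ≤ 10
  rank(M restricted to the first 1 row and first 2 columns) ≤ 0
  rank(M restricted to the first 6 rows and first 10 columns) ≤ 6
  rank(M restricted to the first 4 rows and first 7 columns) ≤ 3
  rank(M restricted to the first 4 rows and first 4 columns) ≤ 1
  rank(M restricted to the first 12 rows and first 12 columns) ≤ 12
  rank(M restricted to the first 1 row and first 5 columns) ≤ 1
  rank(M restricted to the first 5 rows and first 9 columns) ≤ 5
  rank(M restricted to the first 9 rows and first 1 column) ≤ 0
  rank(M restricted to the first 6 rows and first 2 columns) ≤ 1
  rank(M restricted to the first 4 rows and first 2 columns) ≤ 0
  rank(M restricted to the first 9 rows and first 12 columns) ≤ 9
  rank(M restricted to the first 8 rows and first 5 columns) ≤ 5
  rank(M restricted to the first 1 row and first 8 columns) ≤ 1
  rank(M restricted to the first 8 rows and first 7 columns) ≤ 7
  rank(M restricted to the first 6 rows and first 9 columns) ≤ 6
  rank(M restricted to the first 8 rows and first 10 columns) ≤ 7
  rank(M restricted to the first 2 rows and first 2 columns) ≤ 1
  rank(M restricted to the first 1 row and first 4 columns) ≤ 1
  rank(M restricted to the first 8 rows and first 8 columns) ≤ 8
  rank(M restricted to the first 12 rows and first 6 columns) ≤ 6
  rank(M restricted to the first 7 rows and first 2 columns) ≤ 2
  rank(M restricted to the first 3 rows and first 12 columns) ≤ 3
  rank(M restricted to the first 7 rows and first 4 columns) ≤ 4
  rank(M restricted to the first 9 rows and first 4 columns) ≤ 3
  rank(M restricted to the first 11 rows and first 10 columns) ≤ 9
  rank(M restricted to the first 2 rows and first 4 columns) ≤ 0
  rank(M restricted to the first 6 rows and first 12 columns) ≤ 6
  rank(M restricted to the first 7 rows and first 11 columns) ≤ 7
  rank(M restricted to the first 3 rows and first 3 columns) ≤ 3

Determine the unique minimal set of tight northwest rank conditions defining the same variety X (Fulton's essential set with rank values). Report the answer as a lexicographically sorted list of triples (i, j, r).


Reconstructing r_w from the 33 given conditions:

  i=1: 0 0 0 0 1 1 1 1 1 1 1 1
  i=2: 0 0 0 0 1 2 2 2 2 2 2 2
  i=3: 0 0 1 1 2 3 3 3 3 3 3 3
  i=4: 0 0 1 1 2 3 3 4 4 4 4 4
  i=5: 0 1 2 2 3 4 4 5 5 5 5 5
  i=6: 0 1 2 3 4 5 5 6 6 6 6 6
  i=7: 0 1 2 3 4 5 6 7 7 7 7 7
  i=8: 0 1 2 3 4 5 6 7 7 7 8 8
  i=9: 0 1 2 3 4 5 6 7 8 8 9 9
  i=10: 1 2 3 4 5 6 7 8 9 9 10 10
  i=11: 1 2 3 4 5 6 7 8 9 9 10 11
  i=12: 1 2 3 4 5 6 7 8 9 10 11 12

the unique w with this rank table is (5, 6, 3, 8, 2, 4, 7, 11, 9, 1, 12, 10).

D(w) has 22 cells with 7 SE-corners; essential set:

[(2, 4, 0), (4, 2, 0), (4, 4, 1), (4, 7, 3), (8, 10, 7), (9, 1, 0), (11, 10, 9)]


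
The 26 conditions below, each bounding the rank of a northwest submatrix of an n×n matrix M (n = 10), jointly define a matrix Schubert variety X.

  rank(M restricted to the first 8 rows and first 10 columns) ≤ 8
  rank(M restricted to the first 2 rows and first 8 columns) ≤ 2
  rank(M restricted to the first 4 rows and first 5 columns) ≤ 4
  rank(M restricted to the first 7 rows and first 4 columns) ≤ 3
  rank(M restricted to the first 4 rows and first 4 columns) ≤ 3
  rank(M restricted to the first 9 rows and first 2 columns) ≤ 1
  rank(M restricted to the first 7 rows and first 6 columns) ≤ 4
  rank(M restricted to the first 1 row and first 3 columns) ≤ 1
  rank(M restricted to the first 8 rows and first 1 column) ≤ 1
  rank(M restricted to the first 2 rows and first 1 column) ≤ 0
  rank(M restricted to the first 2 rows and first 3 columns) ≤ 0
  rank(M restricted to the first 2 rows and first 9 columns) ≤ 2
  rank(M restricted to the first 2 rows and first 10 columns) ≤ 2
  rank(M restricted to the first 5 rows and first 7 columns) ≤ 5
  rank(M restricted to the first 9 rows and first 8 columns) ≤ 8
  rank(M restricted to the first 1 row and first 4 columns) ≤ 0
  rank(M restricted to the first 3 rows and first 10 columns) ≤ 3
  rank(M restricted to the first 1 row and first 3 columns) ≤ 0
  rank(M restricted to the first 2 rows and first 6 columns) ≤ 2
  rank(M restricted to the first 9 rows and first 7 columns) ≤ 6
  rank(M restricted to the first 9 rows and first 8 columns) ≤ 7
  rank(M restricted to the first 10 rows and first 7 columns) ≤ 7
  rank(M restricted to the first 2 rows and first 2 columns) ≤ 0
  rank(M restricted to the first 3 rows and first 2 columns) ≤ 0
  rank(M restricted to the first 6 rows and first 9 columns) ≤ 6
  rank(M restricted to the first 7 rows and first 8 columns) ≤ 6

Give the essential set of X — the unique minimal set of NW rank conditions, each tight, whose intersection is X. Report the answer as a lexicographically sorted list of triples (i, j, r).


Computing R[i][j] = min implied NW-rank bound (n=10, 26 conditions):

  row 1: 0 | 0 | 0 | 0 | 1 | 1 | 1 | 1 | 1 | 1
  row 2: 0 | 0 | 0 | 1 | 2 | 2 | 2 | 2 | 2 | 2
  row 3: 0 | 0 | 1 | 2 | 3 | 3 | 3 | 3 | 3 | 3
  row 4: 1 | 1 | 2 | 3 | 4 | 4 | 4 | 4 | 4 | 4
  row 5: 1 | 1 | 2 | 3 | 4 | 4 | 5 | 5 | 5 | 5
  row 6: 1 | 1 | 2 | 3 | 4 | 4 | 5 | 6 | 6 | 6
  row 7: 1 | 1 | 2 | 3 | 4 | 4 | 5 | 6 | 7 | 7
  row 8: 1 | 1 | 2 | 3 | 4 | 5 | 6 | 7 | 8 | 8
  row 9: 1 | 1 | 2 | 3 | 4 | 5 | 6 | 7 | 8 | 9
  row 10: 1 | 2 | 3 | 4 | 5 | 6 | 7 | 8 | 9 | 10

giving w = (5, 4, 3, 1, 7, 8, 9, 6, 10, 2) via Δ²R.

ℓ(w)=17; the 5 essential cells (i,j,r):

[(1, 4, 0), (2, 3, 0), (3, 2, 0), (7, 6, 4), (9, 2, 1)]


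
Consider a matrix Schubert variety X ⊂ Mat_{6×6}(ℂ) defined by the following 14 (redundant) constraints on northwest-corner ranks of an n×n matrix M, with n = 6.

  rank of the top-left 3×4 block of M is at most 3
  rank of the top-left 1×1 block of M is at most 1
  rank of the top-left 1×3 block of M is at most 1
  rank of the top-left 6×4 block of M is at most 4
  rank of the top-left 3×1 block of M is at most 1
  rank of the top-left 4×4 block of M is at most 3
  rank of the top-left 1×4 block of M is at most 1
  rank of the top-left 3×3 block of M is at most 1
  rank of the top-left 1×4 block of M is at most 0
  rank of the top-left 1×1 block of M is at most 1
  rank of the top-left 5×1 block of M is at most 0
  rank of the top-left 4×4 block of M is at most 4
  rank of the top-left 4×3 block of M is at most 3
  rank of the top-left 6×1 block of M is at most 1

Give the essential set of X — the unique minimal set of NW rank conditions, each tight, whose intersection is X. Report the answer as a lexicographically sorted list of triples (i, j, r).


Propagating the 14 rank bounds to every northwest block:

  i=1: 0 | 0 | 0 | 0 | 1 | 1
  i=2: 0 | 1 | 1 | 1 | 2 | 2
  i=3: 0 | 1 | 1 | 2 | 3 | 3
  i=4: 0 | 1 | 2 | 3 | 4 | 4
  i=5: 0 | 1 | 2 | 3 | 4 | 5
  i=6: 1 | 2 | 3 | 4 | 5 | 6

hence w(1..6) = (5, 2, 4, 3, 6, 1).

|D(w)|=9, |Ess(w)|=3:

[(1, 4, 0), (3, 3, 1), (5, 1, 0)]


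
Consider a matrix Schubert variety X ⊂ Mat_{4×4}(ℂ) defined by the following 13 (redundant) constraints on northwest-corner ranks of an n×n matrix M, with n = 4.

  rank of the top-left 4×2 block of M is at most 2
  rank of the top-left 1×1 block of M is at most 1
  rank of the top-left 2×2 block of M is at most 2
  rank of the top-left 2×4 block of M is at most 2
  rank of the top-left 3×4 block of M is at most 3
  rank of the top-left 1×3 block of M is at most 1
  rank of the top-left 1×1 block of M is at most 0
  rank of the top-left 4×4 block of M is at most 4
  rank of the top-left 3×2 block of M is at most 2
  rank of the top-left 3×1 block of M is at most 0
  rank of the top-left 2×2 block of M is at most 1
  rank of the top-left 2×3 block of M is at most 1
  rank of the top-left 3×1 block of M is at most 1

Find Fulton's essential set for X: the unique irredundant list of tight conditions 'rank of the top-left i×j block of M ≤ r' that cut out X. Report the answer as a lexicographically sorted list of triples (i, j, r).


Propagating the 13 rank bounds to every northwest block:

  0  1  1  1
  0  1  1  2
  0  1  2  3
  1  2  3  4

so w = (2, 4, 3, 1).

ℓ(w)=4; the 2 essential cells (i,j,r):

[(2, 3, 1), (3, 1, 0)]


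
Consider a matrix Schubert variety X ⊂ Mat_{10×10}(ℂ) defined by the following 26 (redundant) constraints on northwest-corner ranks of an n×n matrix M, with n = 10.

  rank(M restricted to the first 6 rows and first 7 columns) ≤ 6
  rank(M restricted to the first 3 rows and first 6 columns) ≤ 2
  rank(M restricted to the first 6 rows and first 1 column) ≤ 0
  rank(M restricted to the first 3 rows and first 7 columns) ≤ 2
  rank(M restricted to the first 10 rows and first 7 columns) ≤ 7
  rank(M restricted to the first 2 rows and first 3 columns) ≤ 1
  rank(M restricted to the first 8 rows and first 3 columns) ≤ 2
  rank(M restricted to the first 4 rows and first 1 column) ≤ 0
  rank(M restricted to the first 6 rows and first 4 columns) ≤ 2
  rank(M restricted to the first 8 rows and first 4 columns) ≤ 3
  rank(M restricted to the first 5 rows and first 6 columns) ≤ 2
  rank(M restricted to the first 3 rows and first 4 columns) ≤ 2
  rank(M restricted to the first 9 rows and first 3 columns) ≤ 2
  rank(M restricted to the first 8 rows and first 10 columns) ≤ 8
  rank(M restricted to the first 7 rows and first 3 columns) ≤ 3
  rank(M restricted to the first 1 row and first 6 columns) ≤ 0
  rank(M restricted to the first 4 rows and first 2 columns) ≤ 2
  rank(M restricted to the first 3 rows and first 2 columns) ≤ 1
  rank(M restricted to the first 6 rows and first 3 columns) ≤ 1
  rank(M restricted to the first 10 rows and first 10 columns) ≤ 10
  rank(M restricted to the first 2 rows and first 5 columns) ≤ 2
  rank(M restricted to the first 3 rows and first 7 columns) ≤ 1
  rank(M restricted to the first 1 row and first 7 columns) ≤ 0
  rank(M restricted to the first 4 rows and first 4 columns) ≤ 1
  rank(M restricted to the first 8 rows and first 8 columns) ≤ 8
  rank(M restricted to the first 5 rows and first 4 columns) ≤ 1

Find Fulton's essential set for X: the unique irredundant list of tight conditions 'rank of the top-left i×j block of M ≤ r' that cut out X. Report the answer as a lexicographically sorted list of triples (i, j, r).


Reconstructing r_w from the 26 given conditions:

  row 1: 0 | 0 | 0 | 0 | 0 | 0 | 0 | 1 | 1 | 1
  row 2: 0 | 1 | 1 | 1 | 1 | 1 | 1 | 2 | 2 | 2
  row 3: 0 | 1 | 1 | 1 | 1 | 1 | 1 | 2 | 3 | 3
  row 4: 0 | 1 | 1 | 1 | 2 | 2 | 2 | 3 | 4 | 4
  row 5: 0 | 1 | 1 | 1 | 2 | 2 | 3 | 4 | 5 | 5
  row 6: 0 | 1 | 1 | 2 | 3 | 3 | 4 | 5 | 6 | 6
  row 7: 1 | 2 | 2 | 3 | 4 | 4 | 5 | 6 | 7 | 7
  row 8: 1 | 2 | 2 | 3 | 4 | 5 | 6 | 7 | 8 | 8
  row 9: 1 | 2 | 2 | 3 | 4 | 5 | 6 | 7 | 8 | 9
  row 10: 1 | 2 | 3 | 4 | 5 | 6 | 7 | 8 | 9 | 10

reading off 1-entries of Δ²R: w = (8, 2, 9, 5, 7, 4, 1, 6, 10, 3).

Rothe diagram D(w) (25 cells), 7 SE-corners (essential conditions):

[(1, 7, 0), (3, 7, 1), (5, 4, 1), (5, 6, 2), (6, 1, 0), (6, 3, 1), (9, 3, 2)]


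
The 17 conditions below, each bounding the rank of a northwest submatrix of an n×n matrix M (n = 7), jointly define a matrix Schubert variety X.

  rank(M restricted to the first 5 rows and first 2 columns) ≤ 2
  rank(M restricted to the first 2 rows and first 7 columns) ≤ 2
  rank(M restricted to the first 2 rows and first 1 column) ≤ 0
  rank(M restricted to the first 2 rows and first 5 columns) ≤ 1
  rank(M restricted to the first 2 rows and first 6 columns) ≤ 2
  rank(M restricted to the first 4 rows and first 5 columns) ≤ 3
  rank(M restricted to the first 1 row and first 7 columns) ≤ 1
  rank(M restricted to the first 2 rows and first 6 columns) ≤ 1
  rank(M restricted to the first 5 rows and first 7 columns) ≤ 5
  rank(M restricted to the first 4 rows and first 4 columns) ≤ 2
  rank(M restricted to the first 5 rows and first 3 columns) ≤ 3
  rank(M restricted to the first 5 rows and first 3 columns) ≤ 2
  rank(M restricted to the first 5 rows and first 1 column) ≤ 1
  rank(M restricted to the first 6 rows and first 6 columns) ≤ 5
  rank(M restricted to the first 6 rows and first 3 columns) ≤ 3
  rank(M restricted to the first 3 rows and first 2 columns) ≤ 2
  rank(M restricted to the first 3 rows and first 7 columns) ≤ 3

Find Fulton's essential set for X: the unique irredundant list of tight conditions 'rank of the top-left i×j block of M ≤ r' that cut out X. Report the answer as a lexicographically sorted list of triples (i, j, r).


Rank table r_w(7×7) implied by the 17 constraints:

  R[1]: 0 1 1 1 1 1 1
  R[2]: 0 1 1 1 1 1 2
  R[3]: 1 2 2 2 2 2 3
  R[4]: 1 2 2 2 3 3 4
  R[5]: 1 2 2 3 4 4 5
  R[6]: 1 2 3 4 5 5 6
  R[7]: 1 2 3 4 5 6 7

giving w = (2, 7, 1, 5, 4, 3, 6) via Δ²R.

ℓ(w)=9; the 4 essential cells (i,j,r):

[(2, 1, 0), (2, 6, 1), (4, 4, 2), (5, 3, 2)]


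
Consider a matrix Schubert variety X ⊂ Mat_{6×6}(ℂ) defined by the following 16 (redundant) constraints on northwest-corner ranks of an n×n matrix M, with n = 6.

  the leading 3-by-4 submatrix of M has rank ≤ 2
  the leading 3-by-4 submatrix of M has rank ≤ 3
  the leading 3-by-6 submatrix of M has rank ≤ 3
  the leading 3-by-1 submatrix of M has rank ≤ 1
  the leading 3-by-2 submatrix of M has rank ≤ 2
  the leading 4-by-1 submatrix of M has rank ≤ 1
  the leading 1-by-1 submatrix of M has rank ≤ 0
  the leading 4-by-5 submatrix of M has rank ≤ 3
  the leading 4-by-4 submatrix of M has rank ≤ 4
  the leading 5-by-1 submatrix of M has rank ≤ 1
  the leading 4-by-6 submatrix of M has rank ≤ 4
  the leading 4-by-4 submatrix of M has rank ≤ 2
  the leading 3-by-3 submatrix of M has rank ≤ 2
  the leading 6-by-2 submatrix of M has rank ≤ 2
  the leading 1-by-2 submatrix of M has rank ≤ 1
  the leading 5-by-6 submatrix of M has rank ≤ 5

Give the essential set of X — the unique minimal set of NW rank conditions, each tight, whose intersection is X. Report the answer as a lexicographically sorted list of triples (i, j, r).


Computing R[i][j] = min implied NW-rank bound (n=6, 16 conditions):

  0  1  1  1  1  1
  1  2  2  2  2  2
  1  2  2  2  3  3
  1  2  2  2  3  4
  1  2  3  3  4  5
  1  2  3  4  5  6

second differences of R give the permutation w = (2, 1, 5, 6, 3, 4).

|D(w)|=5, |Ess(w)|=2:

[(1, 1, 0), (4, 4, 2)]


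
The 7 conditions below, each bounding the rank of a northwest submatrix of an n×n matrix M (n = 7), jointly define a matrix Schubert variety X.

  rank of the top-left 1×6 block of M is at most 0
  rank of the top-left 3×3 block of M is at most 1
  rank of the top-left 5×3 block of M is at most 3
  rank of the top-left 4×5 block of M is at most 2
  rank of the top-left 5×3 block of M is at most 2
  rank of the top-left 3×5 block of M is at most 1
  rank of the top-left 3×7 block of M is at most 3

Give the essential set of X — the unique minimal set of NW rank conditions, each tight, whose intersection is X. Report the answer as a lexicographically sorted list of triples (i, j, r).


Propagating the 7 rank bounds to every northwest block:

  R[1]: 0, 0, 0, 0, 0, 0, 1
  R[2]: 1, 1, 1, 1, 1, 1, 2
  R[3]: 1, 1, 1, 1, 1, 2, 3
  R[4]: 1, 2, 2, 2, 2, 3, 4
  R[5]: 1, 2, 2, 3, 3, 4, 5
  R[6]: 1, 2, 3, 4, 4, 5, 6
  R[7]: 1, 2, 3, 4, 5, 6, 7

giving w = (7, 1, 6, 2, 4, 3, 5) via Δ²R.

|D(w)|=11, |Ess(w)|=3:

[(1, 6, 0), (3, 5, 1), (5, 3, 2)]


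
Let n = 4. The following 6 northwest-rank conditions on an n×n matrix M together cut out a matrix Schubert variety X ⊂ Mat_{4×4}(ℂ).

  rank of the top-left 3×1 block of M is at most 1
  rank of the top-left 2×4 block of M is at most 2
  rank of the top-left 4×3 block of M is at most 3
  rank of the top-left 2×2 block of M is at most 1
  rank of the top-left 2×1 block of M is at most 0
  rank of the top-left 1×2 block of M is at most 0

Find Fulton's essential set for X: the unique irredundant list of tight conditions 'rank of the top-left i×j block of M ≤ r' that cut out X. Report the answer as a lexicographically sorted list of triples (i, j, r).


Recovering R(i,j) via the rank-extension bound from the 6 conditions:

  row 1: 0 | 0 | 1 | 1
  row 2: 0 | 1 | 2 | 2
  row 3: 1 | 2 | 3 | 3
  row 4: 1 | 2 | 3 | 4

the unique w with this rank table is (3, 2, 1, 4).

D(w) has 3 cells with 2 SE-corners; essential set:

[(1, 2, 0), (2, 1, 0)]


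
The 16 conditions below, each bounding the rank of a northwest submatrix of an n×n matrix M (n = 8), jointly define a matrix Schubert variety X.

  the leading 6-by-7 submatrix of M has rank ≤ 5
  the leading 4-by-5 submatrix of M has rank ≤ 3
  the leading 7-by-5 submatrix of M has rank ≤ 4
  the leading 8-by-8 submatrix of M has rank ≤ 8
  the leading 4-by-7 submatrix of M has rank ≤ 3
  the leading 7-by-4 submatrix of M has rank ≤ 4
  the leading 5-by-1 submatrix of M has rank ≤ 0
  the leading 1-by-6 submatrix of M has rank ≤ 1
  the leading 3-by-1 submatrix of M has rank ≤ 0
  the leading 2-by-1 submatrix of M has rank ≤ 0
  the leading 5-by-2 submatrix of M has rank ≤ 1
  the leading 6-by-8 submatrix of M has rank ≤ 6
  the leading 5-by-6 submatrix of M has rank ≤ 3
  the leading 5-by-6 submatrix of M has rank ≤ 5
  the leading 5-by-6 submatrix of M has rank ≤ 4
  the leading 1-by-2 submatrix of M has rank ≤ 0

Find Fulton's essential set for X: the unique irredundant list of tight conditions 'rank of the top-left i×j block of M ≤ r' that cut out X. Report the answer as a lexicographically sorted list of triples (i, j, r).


The tightest implied rank at each (i,j), from the 16 conditions:

  i=1: 0, 0, 1, 1, 1, 1, 1, 1
  i=2: 0, 1, 2, 2, 2, 2, 2, 2
  i=3: 0, 1, 2, 3, 3, 3, 3, 3
  i=4: 0, 1, 2, 3, 3, 3, 3, 4
  i=5: 0, 1, 2, 3, 3, 3, 4, 5
  i=6: 1, 2, 3, 4, 4, 4, 5, 6
  i=7: 1, 2, 3, 4, 4, 5, 6, 7
  i=8: 1, 2, 3, 4, 5, 6, 7, 8

so w = (3, 2, 4, 8, 7, 1, 6, 5).

|D(w)|=12, |Ess(w)|=5:

[(1, 2, 0), (4, 7, 3), (5, 1, 0), (5, 6, 3), (7, 5, 4)]


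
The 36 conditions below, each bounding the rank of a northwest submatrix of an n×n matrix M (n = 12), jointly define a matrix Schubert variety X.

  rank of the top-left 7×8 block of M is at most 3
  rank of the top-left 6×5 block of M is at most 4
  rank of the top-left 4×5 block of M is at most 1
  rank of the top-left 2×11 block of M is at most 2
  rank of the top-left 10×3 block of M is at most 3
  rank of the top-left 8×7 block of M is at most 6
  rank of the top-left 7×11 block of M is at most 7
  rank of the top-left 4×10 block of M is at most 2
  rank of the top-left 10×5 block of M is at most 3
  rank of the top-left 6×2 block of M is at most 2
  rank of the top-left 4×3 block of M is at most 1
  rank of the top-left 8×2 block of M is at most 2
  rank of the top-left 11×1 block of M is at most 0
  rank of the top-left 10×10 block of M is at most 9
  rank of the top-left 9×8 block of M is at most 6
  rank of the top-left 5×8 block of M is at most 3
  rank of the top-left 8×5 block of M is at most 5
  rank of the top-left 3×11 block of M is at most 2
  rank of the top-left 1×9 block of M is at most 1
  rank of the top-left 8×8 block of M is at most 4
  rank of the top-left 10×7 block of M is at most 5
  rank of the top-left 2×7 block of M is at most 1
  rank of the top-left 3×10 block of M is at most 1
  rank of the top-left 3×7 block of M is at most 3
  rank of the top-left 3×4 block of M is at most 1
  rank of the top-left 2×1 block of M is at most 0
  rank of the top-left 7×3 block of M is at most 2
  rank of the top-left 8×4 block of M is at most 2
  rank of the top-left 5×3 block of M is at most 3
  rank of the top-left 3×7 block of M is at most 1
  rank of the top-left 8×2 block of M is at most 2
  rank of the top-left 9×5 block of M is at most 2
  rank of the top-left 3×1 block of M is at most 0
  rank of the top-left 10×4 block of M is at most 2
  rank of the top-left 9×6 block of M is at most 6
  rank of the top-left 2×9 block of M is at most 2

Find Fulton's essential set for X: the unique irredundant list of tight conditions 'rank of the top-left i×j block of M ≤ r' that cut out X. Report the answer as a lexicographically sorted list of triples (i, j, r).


Recovering R(i,j) via the rank-extension bound from the 36 conditions:

  0  1  1  1  1  1  1  1  1  1  1  1
  0  1  1  1  1  1  1  1  1  1  2  2
  0  1  1  1  1  1  1  1  1  1  2  3
  0  1  1  1  1  2  2  2  2  2  3  4
  0  1  2  2  2  3  3  3  3  3  4  5
  0  1  2  2  2  3  3  3  4  4  5  6
  0  1  2  2  2  3  3  3  4  5  6  7
  0  1  2  2  2  3  4  4  5  6  7  8
  0  1  2  2  2  3  4  5  6  7  8  9
  0  1  2  2  3  4  5  6  7  8  9  10
  0  1  2  3  4  5  6  7  8  9  10  11
  1  2  3  4  5  6  7  8  9  10  11  12

giving w = (2, 11, 12, 6, 3, 9, 10, 7, 8, 5, 4, 1) via Δ²R.

|D(w)|=43, |Ess(w)|=6:

[(3, 10, 1), (4, 5, 1), (7, 8, 3), (9, 5, 2), (10, 4, 2), (11, 1, 0)]


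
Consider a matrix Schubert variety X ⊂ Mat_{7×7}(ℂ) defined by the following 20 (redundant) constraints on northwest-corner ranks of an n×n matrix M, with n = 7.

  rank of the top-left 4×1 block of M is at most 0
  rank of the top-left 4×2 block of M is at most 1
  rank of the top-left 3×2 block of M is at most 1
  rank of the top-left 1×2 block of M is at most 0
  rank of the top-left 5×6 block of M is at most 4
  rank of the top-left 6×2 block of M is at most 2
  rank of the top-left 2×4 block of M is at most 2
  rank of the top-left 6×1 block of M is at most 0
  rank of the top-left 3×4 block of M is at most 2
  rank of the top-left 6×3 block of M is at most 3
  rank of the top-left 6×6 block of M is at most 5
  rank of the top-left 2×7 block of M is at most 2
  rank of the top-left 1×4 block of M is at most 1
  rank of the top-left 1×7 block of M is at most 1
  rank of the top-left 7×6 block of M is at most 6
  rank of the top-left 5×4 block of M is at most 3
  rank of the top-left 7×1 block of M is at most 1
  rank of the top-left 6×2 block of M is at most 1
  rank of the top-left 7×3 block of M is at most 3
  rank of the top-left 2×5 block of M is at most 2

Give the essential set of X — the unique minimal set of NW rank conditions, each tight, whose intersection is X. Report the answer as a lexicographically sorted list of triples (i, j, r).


The tightest implied rank at each (i,j), from the 20 conditions:

  R[1]: 0, 0, 1, 1, 1, 1, 1
  R[2]: 0, 1, 2, 2, 2, 2, 2
  R[3]: 0, 1, 2, 2, 3, 3, 3
  R[4]: 0, 1, 2, 3, 4, 4, 4
  R[5]: 0, 1, 2, 3, 4, 4, 5
  R[6]: 0, 1, 2, 3, 4, 5, 6
  R[7]: 1, 2, 3, 4, 5, 6, 7

second differences of R give the permutation w = (3, 2, 5, 4, 7, 6, 1).

Fulton essential set (4 of the 9 Rothe cells):

[(1, 2, 0), (3, 4, 2), (5, 6, 4), (6, 1, 0)]


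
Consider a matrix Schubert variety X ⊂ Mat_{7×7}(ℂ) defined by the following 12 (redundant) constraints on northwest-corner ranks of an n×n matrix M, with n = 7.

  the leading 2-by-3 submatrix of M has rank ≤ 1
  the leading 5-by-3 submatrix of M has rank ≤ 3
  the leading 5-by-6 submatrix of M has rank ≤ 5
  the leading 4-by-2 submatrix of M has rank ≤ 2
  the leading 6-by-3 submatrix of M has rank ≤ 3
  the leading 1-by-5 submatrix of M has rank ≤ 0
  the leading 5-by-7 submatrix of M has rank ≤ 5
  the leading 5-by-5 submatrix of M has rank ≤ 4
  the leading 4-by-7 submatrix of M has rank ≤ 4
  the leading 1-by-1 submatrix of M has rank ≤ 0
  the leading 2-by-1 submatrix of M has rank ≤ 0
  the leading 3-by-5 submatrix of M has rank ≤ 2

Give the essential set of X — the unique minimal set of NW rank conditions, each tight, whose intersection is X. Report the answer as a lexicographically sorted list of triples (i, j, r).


The tightest implied rank at each (i,j), from the 12 conditions:

  R[1]: 0  0  0  0  0  1  1
  R[2]: 0  1  1  1  1  2  2
  R[3]: 1  2  2  2  2  3  3
  R[4]: 1  2  3  3  3  4  4
  R[5]: 1  2  3  4  4  5  5
  R[6]: 1  2  3  4  5  6  6
  R[7]: 1  2  3  4  5  6  7

so w = (6, 2, 1, 3, 4, 5, 7).

Rothe diagram D(w) (6 cells), 2 SE-corners (essential conditions):

[(1, 5, 0), (2, 1, 0)]


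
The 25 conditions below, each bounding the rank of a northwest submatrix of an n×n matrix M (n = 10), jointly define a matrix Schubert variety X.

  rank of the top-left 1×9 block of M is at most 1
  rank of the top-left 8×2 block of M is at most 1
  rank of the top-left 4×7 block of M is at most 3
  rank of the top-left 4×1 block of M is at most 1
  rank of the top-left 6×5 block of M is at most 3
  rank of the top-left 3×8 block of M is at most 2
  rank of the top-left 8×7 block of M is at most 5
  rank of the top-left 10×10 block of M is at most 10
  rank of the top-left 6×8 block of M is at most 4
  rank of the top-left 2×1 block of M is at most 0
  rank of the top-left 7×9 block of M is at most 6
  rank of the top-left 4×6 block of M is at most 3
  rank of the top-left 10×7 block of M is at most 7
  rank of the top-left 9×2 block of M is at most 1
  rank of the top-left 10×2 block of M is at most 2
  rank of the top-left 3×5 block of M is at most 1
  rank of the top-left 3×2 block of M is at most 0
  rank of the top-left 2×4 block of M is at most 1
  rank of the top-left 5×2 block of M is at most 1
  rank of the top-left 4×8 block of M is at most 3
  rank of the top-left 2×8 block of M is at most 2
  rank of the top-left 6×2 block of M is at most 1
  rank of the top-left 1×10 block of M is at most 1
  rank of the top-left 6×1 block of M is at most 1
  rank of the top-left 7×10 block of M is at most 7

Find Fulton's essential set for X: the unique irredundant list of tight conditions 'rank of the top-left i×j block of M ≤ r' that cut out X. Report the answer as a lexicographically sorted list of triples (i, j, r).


The tightest implied rank at each (i,j), from the 25 conditions:

  i=1: 0, 0, 1, 1, 1, 1, 1, 1, 1, 1
  i=2: 0, 0, 1, 1, 1, 2, 2, 2, 2, 2
  i=3: 0, 0, 1, 1, 1, 2, 2, 2, 3, 3
  i=4: 1, 1, 2, 2, 2, 3, 3, 3, 4, 4
  i=5: 1, 1, 2, 3, 3, 4, 4, 4, 5, 5
  i=6: 1, 1, 2, 3, 3, 4, 4, 4, 5, 6
  i=7: 1, 1, 2, 3, 4, 5, 5, 5, 6, 7
  i=8: 1, 1, 2, 3, 4, 5, 5, 6, 7, 8
  i=9: 1, 1, 2, 3, 4, 5, 6, 7, 8, 9
  i=10: 1, 2, 3, 4, 5, 6, 7, 8, 9, 10

the unique w with this rank table is (3, 6, 9, 1, 4, 10, 5, 8, 7, 2).

Fulton essential set (7 of the 21 Rothe cells):

[(3, 2, 0), (3, 5, 1), (3, 8, 2), (6, 5, 3), (6, 8, 4), (8, 7, 5), (9, 2, 1)]


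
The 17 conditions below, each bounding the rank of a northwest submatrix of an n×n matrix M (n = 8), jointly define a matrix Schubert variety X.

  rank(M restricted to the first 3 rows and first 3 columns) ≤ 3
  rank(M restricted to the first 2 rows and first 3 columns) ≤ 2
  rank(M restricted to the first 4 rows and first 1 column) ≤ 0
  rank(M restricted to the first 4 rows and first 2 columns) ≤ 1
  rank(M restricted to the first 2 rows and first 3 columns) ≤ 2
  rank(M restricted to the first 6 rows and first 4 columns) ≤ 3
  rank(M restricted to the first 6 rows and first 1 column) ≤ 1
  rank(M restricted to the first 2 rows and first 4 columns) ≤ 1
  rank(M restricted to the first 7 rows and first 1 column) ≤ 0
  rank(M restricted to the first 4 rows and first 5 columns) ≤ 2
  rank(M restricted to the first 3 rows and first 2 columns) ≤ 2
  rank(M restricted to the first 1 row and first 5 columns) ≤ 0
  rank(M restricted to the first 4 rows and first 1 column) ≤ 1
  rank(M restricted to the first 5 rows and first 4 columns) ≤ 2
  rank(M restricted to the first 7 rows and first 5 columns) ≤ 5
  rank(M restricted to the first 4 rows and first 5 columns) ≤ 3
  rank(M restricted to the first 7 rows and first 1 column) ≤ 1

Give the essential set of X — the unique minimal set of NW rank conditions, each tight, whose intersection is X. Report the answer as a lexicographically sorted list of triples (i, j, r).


Reconstructing r_w from the 17 given conditions:

  row 1: 0  0  0  0  0  1  1  1
  row 2: 0  1  1  1  1  2  2  2
  row 3: 0  1  2  2  2  3  3  3
  row 4: 0  1  2  2  2  3  4  4
  row 5: 0  1  2  2  3  4  5  5
  row 6: 0  1  2  3  4  5  6  6
  row 7: 0  1  2  3  4  5  6  7
  row 8: 1  2  3  4  5  6  7  8

giving w = (6, 2, 3, 7, 5, 4, 8, 1) via Δ²R.

D(w) has 14 cells with 4 SE-corners; essential set:

[(1, 5, 0), (4, 5, 2), (5, 4, 2), (7, 1, 0)]


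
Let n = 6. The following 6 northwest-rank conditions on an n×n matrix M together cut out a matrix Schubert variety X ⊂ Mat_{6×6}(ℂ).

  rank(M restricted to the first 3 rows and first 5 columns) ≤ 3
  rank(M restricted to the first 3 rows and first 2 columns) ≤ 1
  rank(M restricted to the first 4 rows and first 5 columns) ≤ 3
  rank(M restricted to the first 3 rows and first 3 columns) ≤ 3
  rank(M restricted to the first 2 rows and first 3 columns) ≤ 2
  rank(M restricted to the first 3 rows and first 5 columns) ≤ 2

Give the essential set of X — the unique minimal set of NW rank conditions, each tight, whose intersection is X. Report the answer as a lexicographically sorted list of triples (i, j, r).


Reconstructing r_w from the 6 given conditions:

  1  1  1  1  1  1
  1  1  2  2  2  2
  1  1  2  2  2  3
  1  2  3  3  3  4
  1  2  3  4  4  5
  1  2  3  4  5  6

the unique w with this rank table is (1, 3, 6, 2, 4, 5).

D(w) has 4 cells with 2 SE-corners; essential set:

[(3, 2, 1), (3, 5, 2)]


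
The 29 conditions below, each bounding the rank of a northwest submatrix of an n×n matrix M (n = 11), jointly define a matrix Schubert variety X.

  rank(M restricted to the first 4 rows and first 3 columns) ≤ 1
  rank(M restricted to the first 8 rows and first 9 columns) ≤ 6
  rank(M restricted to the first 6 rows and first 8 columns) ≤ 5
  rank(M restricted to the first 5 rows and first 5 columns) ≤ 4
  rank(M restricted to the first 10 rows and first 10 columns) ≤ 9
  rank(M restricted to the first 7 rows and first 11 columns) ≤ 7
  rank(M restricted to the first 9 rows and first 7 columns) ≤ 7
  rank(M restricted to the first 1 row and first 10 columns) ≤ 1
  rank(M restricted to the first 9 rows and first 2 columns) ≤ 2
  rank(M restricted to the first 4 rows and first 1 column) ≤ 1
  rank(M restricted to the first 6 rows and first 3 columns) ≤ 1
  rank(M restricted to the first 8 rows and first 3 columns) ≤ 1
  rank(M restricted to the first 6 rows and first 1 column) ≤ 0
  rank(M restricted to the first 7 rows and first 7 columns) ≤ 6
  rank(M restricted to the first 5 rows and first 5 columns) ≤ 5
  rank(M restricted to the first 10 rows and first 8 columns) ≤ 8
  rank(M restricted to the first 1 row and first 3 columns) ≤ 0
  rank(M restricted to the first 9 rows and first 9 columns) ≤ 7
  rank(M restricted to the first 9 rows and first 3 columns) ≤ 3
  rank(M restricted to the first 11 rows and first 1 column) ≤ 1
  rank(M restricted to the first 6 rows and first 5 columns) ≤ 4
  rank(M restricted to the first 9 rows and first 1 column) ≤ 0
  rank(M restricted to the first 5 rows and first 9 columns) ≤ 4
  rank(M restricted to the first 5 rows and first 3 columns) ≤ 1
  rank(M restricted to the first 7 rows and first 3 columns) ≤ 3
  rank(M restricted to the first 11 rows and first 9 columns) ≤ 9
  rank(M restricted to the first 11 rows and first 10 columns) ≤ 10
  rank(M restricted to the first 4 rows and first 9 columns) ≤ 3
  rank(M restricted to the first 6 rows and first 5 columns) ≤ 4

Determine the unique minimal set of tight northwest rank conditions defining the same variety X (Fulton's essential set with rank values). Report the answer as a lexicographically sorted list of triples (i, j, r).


The tightest implied rank at each (i,j), from the 29 conditions:

  i=1: 0 | 0 | 0 | 1 | 1 | 1 | 1 | 1 | 1 | 1 | 1
  i=2: 0 | 1 | 1 | 2 | 2 | 2 | 2 | 2 | 2 | 2 | 2
  i=3: 0 | 1 | 1 | 2 | 3 | 3 | 3 | 3 | 3 | 3 | 3
  i=4: 0 | 1 | 1 | 2 | 3 | 3 | 3 | 3 | 3 | 4 | 4
  i=5: 0 | 1 | 1 | 2 | 3 | 4 | 4 | 4 | 4 | 5 | 5
  i=6: 0 | 1 | 1 | 2 | 3 | 4 | 5 | 5 | 5 | 6 | 6
  i=7: 0 | 1 | 1 | 2 | 3 | 4 | 5 | 6 | 6 | 7 | 7
  i=8: 0 | 1 | 1 | 2 | 3 | 4 | 5 | 6 | 6 | 7 | 8
  i=9: 0 | 1 | 2 | 3 | 4 | 5 | 6 | 7 | 7 | 8 | 9
  i=10: 1 | 2 | 3 | 4 | 5 | 6 | 7 | 8 | 8 | 9 | 10
  i=11: 1 | 2 | 3 | 4 | 5 | 6 | 7 | 8 | 9 | 10 | 11

second differences of R give the permutation w = (4, 2, 5, 10, 6, 7, 8, 11, 3, 1, 9).

|D(w)|=22, |Ess(w)|=5:

[(1, 3, 0), (4, 9, 3), (8, 3, 1), (8, 9, 6), (9, 1, 0)]


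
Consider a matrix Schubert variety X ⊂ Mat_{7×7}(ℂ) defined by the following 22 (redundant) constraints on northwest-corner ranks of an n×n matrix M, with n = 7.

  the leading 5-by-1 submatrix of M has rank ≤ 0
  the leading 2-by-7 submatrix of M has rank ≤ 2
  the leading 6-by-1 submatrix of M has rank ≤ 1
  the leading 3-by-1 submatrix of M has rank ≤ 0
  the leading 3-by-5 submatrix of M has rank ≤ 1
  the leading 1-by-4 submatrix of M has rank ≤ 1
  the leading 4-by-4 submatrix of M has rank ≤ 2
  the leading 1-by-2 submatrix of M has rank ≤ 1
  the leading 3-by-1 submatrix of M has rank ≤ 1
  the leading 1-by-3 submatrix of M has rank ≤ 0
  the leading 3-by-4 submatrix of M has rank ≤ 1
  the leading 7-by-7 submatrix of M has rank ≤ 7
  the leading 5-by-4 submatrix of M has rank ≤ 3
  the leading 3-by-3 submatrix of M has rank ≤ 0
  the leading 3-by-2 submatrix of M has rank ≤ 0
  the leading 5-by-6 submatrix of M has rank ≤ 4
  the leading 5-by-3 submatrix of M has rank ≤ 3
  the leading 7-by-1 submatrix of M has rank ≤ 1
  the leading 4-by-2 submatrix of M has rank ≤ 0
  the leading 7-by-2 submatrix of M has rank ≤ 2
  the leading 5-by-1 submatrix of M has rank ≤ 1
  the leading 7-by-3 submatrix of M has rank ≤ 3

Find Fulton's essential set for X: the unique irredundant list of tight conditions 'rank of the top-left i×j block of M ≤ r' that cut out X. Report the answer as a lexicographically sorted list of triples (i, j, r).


The tightest implied rank at each (i,j), from the 22 conditions:

  R[1]: 0 0 0 1 1 1 1
  R[2]: 0 0 0 1 1 2 2
  R[3]: 0 0 0 1 1 2 3
  R[4]: 0 0 1 2 2 3 4
  R[5]: 0 1 2 3 3 4 5
  R[6]: 1 2 3 4 4 5 6
  R[7]: 1 2 3 4 5 6 7

giving w = (4, 6, 7, 3, 2, 1, 5) via Δ²R.

ℓ(w)=14; the 4 essential cells (i,j,r):

[(3, 3, 0), (3, 5, 1), (4, 2, 0), (5, 1, 0)]


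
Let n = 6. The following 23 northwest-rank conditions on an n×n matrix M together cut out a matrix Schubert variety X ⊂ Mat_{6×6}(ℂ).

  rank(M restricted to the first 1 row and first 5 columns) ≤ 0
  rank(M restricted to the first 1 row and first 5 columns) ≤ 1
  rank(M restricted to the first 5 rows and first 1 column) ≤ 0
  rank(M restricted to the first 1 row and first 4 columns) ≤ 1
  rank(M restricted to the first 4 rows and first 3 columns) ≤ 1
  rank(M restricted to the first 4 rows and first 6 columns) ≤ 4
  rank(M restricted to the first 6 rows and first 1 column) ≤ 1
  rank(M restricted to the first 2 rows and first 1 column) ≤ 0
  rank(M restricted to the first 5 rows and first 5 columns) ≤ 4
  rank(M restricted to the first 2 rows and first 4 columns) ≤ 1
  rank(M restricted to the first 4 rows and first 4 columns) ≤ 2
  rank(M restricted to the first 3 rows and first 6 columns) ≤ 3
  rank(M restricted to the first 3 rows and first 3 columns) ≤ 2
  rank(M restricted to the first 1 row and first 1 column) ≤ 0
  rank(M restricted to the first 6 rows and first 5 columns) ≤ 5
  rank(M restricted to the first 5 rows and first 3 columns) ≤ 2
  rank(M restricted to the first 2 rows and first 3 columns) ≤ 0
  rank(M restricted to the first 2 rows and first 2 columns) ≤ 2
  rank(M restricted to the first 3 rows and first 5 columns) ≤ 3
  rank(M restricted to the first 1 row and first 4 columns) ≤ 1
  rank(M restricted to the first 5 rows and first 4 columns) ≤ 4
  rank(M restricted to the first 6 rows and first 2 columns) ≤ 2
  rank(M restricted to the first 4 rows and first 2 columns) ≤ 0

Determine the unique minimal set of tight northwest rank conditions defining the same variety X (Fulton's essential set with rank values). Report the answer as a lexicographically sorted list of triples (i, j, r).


Computing R[i][j] = min implied NW-rank bound (n=6, 23 conditions):

  R[1]: 0  0  0  0  0  1
  R[2]: 0  0  0  1  1  2
  R[3]: 0  0  1  2  2  3
  R[4]: 0  0  1  2  3  4
  R[5]: 0  1  2  3  4  5
  R[6]: 1  2  3  4  5  6

giving w = (6, 4, 3, 5, 2, 1) via Δ²R.

Fulton essential set (4 of the 13 Rothe cells):

[(1, 5, 0), (2, 3, 0), (4, 2, 0), (5, 1, 0)]


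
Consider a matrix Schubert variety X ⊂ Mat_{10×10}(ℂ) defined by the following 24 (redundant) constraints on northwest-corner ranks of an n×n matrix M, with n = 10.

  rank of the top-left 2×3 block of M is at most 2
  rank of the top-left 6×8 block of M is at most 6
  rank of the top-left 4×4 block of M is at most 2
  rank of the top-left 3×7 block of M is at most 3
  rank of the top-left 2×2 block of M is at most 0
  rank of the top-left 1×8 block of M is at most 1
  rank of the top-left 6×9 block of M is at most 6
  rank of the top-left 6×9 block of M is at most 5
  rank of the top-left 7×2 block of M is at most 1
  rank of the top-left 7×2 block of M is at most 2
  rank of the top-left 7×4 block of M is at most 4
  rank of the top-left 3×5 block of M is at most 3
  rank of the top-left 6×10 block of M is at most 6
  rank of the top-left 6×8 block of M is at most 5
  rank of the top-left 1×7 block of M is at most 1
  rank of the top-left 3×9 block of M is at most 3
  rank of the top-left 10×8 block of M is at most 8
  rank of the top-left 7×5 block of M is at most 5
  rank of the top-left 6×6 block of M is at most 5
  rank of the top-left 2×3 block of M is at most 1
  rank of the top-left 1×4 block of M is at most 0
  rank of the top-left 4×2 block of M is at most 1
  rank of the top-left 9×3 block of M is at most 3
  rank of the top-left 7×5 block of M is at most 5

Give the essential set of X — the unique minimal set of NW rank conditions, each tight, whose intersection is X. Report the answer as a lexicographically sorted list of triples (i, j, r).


Reconstructing r_w from the 24 given conditions:

  i=1: 0, 0, 0, 0, 1, 1, 1, 1, 1, 1
  i=2: 0, 0, 1, 1, 2, 2, 2, 2, 2, 2
  i=3: 1, 1, 2, 2, 3, 3, 3, 3, 3, 3
  i=4: 1, 1, 2, 2, 3, 4, 4, 4, 4, 4
  i=5: 1, 1, 2, 3, 4, 5, 5, 5, 5, 5
  i=6: 1, 1, 2, 3, 4, 5, 5, 5, 5, 6
  i=7: 1, 1, 2, 3, 4, 5, 6, 6, 6, 7
  i=8: 1, 2, 3, 4, 5, 6, 7, 7, 7, 8
  i=9: 1, 2, 3, 4, 5, 6, 7, 8, 8, 9
  i=10: 1, 2, 3, 4, 5, 6, 7, 8, 9, 10

hence w(1..10) = (5, 3, 1, 6, 4, 10, 7, 2, 8, 9).

D(w) has 14 cells with 5 SE-corners; essential set:

[(1, 4, 0), (2, 2, 0), (4, 4, 2), (6, 9, 5), (7, 2, 1)]


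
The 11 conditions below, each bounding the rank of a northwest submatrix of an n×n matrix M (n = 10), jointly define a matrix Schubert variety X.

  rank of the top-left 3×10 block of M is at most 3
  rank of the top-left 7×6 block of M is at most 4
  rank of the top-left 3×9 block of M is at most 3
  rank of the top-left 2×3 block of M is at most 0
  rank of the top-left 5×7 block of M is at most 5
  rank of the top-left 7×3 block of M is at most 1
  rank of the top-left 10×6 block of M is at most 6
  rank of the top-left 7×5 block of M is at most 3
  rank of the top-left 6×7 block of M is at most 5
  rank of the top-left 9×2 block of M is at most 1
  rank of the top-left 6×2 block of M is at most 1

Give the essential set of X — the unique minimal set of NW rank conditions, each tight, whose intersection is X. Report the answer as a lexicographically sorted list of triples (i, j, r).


Rank table r_w(10×10) implied by the 11 constraints:

  row 1: 0  0  0  1  1  1  1  1  1  1
  row 2: 0  0  0  1  2  2  2  2  2  2
  row 3: 1  1  1  2  3  3  3  3  3  3
  row 4: 1  1  1  2  3  4  4  4  4  4
  row 5: 1  1  1  2  3  4  5  5  5  5
  row 6: 1  1  1  2  3  4  5  6  6  6
  row 7: 1  1  1  2  3  4  5  6  7  7
  row 8: 1  1  2  3  4  5  6  7  8  8
  row 9: 1  1  2  3  4  5  6  7  8  9
  row 10: 1  2  3  4  5  6  7  8  9  10

second differences of R give the permutation w = (4, 5, 1, 6, 7, 8, 9, 3, 10, 2).

Fulton essential set (3 of the 16 Rothe cells):

[(2, 3, 0), (7, 3, 1), (9, 2, 1)]
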